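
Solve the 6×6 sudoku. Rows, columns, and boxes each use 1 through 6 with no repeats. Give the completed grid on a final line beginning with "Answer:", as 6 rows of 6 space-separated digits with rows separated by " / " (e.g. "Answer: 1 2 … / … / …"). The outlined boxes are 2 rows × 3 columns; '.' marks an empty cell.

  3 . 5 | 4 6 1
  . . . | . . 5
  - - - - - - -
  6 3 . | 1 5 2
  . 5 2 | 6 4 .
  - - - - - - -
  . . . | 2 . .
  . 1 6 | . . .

Step 1. [r5c2∈{4}] nothing but 4 survives at r5c2. So r5c2=4.
Step 2. [r6c5∈{3}] only 3 remains possible at r6c5. So r6c5=3.
Step 3. [r2c1∈{1,2,4}] r2c1 is the only open cell in col 1 admitting 4, so r2c1=4.
Step 4. [r5c1∈{5}] r5c1 is down to just 5. So r5c1=5.
Step 5. [r2c2∈{2,6}] in row 2, 6 fits only at r2c2. So r2c2=6.
Step 6. [r3c3∈{4}] r3c3's peers cover all but 4, so r3c3=4.
Step 7. [r2c4∈{3}] r2c4 is down to just 3. So r2c4=3.
Step 8. [r4c1∈{1}] nothing but 1 survives at r4c1. So r4c1=1.
Step 9. [r5c5∈{1}] r5c5 has the single candidate 1 ⇒ r5c5=1.
Step 10. [r6c6∈{4}] r6c6 is down to just 4, so r6c6=4.
Step 11. [r6c4∈{5}] r6c4 is down to just 5. So r6c4=5.
Step 12. [r1c2∈{2}] r1c2's peers cover all but 2, so r1c2=2.
Step 13. [r5c3∈{3}] r5c3's peers cover all but 3 ⇒ r5c3=3.
Step 14. [r2c3∈{1}] r2c3 is down to just 1, so r2c3=1.
Step 15. [r4c6∈{3}] r4c6 is down to just 3 ⇒ r4c6=3.
Step 16. [r2c5∈{2}] r2c5's peers cover all but 2 ⇒ r2c5=2.
Step 17. [r6c1∈{2}] only 2 remains possible at r6c1 ⇒ r6c1=2.
Step 18. [r5c6∈{6}] r5c6's peers cover all but 6, so r5c6=6.

Answer: 3 2 5 4 6 1 / 4 6 1 3 2 5 / 6 3 4 1 5 2 / 1 5 2 6 4 3 / 5 4 3 2 1 6 / 2 1 6 5 3 4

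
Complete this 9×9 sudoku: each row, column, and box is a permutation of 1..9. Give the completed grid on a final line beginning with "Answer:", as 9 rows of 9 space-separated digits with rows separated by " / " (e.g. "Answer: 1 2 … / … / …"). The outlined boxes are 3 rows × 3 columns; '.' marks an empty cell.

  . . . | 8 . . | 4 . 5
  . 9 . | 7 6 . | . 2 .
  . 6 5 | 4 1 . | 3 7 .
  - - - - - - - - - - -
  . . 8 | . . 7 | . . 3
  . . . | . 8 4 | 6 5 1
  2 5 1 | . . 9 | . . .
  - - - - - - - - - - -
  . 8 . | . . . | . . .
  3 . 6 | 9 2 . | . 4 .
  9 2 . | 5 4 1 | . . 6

Step 1. [r9c3∈{7}] only 7 remains possible at r9c3. So r9c3=7.
Step 2. [r9c7∈{8}] r9c7 has the single candidate 8 ⇒ r9c7=8.
Step 3. [r6c5∈{3}] nothing but 3 survives at r6c5 ⇒ r6c5=3.
Step 4. [r8c9∈{7}] r8c9 has the single candidate 7 ⇒ r8c9=7.
Step 5. [r2c7∈{1}] nothing but 1 survives at r2c7, so r2c7=1.
Step 6. [r3c9∈{8,9}] across row 3, 9 lands solely at r3c9 ⇒ r3c9=9.
Step 7. [r7c1∈{1,4,5}] across col 1, 5 lands solely at r7c1 ⇒ r7c1=5.
Step 8. [r4c7∈{2,9}] box 6 places 2 nowhere but r4c7. So r4c7=2.
Step 9. [r7c4∈{3,6}] col 4 places 3 nowhere but r7c4. So r7c4=3.
Step 10. [r5c1∈{7}] r5c1 has the single candidate 7, so r5c1=7.
Step 11. [r5c2∈{3}] r5c2's peers cover all but 3 ⇒ r5c2=3.
Step 12. [r4c1∈{4,6}] r4c1 is the only open cell in col 1 admitting 6, so r4c1=6.
Step 13. [r2c9∈{8}] only 8 remains possible at r2c9. So r2c9=8.
Step 14. [r1c3∈{2,3}] across col 3, 2 lands solely at r1c3 ⇒ r1c3=2.
Step 15. [r2c3∈{3,4}] r2c3 is the only open cell in col 3 admitting 3. So r2c3=3.
Step 16. [r8c2∈{1}] r8c2 has the single candidate 1, so r8c2=1.
Step 17. [r4c8∈{9}] r4c8 has the single candidate 9, so r4c8=9.
Step 18. [r6c7∈{7}] r6c7 is down to just 7. So r6c7=7.
Step 19. [r7c8∈{1}] nothing but 1 survives at r7c8 ⇒ r7c8=1.
Step 20. [r4c5∈{5}] nothing but 5 survives at r4c5 ⇒ r4c5=5.
Step 21. [r5c3∈{9}] r5c3 has the single candidate 9. So r5c3=9.
Step 22. [r6c4∈{6}] r6c4 is down to just 6 ⇒ r6c4=6.
Step 23. [r2c1∈{4}] r2c1's peers cover all but 4. So r2c1=4.
Step 24. [r5c4∈{2}] r5c4 has the single candidate 2, so r5c4=2.
Step 25. [r1c1∈{1}] only 1 remains possible at r1c1, so r1c1=1.
Step 26. [r3c6∈{2}] r3c6's peers cover all but 2 ⇒ r3c6=2.
Step 27. [r7c7∈{9}] r7c7 has the single candidate 9 ⇒ r7c7=9.
Step 28. [r4c2∈{4}] only 4 remains possible at r4c2 ⇒ r4c2=4.
Step 29. [r4c4∈{1}] only 1 remains possible at r4c4 ⇒ r4c4=1.
Step 30. [r3c1∈{8}] r3c1's peers cover all but 8, so r3c1=8.
Step 31. [r1c6∈{3}] r1c6 is down to just 3, so r1c6=3.
Step 32. [r8c7∈{5}] r8c7 has the single candidate 5. So r8c7=5.
Step 33. [r1c8∈{6}] r1c8 has the single candidate 6. So r1c8=6.
Step 34. [r7c5∈{7}] only 7 remains possible at r7c5 ⇒ r7c5=7.
Step 35. [r7c9∈{2}] r7c9 is down to just 2. So r7c9=2.
Step 36. [r6c9∈{4}] r6c9's peers cover all but 4 ⇒ r6c9=4.
Step 37. [r7c3∈{4}] nothing but 4 survives at r7c3 ⇒ r7c3=4.
Step 38. [r1c2∈{7}] only 7 remains possible at r1c2 ⇒ r1c2=7.
Step 39. [r6c8∈{8}] r6c8's peers cover all but 8 ⇒ r6c8=8.
Step 40. [r9c8∈{3}] r9c8's peers cover all but 3 ⇒ r9c8=3.
Step 41. [r8c6∈{8}] r8c6 has the single candidate 8. So r8c6=8.
Step 42. [r7c6∈{6}] r7c6's peers cover all but 6 ⇒ r7c6=6.
Step 43. [r2c6∈{5}] r2c6 is down to just 5. So r2c6=5.
Step 44. [r1c5∈{9}] r1c5 has the single candidate 9 ⇒ r1c5=9.

Answer: 1 7 2 8 9 3 4 6 5 / 4 9 3 7 6 5 1 2 8 / 8 6 5 4 1 2 3 7 9 / 6 4 8 1 5 7 2 9 3 / 7 3 9 2 8 4 6 5 1 / 2 5 1 6 3 9 7 8 4 / 5 8 4 3 7 6 9 1 2 / 3 1 6 9 2 8 5 4 7 / 9 2 7 5 4 1 8 3 6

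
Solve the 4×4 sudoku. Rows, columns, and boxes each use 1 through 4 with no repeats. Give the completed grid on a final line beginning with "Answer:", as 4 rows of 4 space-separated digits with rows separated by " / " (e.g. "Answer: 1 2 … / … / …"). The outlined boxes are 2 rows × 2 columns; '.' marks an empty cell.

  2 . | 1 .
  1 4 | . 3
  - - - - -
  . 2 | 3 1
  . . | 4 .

Step 1. [r4c1∈{3}] r4c1 has the single candidate 3 ⇒ r4c1=3.
Step 2. [r3c1∈{4}] only 4 remains possible at r3c1. So r3c1=4.
Step 3. [r1c4∈{4}] r1c4 has the single candidate 4 ⇒ r1c4=4.
Step 4. [r2c3∈{2}] nothing but 2 survives at r2c3, so r2c3=2.
Step 5. [r4c4∈{2}] nothing but 2 survives at r4c4 ⇒ r4c4=2.
Step 6. [r4c2∈{1}] r4c2 has the single candidate 1, so r4c2=1.
Step 7. [r1c2∈{3}] r1c2 is down to just 3 ⇒ r1c2=3.

Answer: 2 3 1 4 / 1 4 2 3 / 4 2 3 1 / 3 1 4 2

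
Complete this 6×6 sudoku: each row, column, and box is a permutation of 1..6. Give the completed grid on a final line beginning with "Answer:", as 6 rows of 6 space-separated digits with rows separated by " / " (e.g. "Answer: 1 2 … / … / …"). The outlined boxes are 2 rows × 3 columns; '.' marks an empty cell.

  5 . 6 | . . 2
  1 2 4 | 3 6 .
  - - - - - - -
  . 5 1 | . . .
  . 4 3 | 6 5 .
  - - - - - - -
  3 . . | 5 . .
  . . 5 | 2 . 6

Step 1. [r3c5∈{2,3,4}] across col 5, 2 lands solely at r3c5 ⇒ r3c5=2.
Step 2. [r6c2∈{1}] r6c2 has the single candidate 1 ⇒ r6c2=1.
Step 3. [r3c4∈{4}] r3c4 is down to just 4, so r3c4=4.
Step 4. [r1c5∈{1,4}] row 1 places 4 nowhere but r1c5. So r1c5=4.
Step 5. [r4c6∈{1}] nothing but 1 survives at r4c6. So r4c6=1.
Step 6. [r4c1∈{2}] nothing but 2 survives at r4c1 ⇒ r4c1=2.
Step 7. [r1c4∈{1}] nothing but 1 survives at r1c4. So r1c4=1.
Step 8. [r1c2∈{3}] r1c2 has the single candidate 3. So r1c2=3.
Step 9. [r2c6∈{5}] r2c6 has the single candidate 5 ⇒ r2c6=5.
Step 10. [r6c5∈{3}] only 3 remains possible at r6c5. So r6c5=3.
Step 11. [r5c3∈{2}] only 2 remains possible at r5c3, so r5c3=2.
Step 12. [r3c6∈{3}] r3c6's peers cover all but 3, so r3c6=3.
Step 13. [r5c6∈{4}] r5c6's peers cover all but 4, so r5c6=4.
Step 14. [r5c5∈{1}] nothing but 1 survives at r5c5, so r5c5=1.
Step 15. [r6c1∈{4}] r6c1 is down to just 4, so r6c1=4.
Step 16. [r3c1∈{6}] r3c1 is down to just 6 ⇒ r3c1=6.
Step 17. [r5c2∈{6}] only 6 remains possible at r5c2 ⇒ r5c2=6.

Answer: 5 3 6 1 4 2 / 1 2 4 3 6 5 / 6 5 1 4 2 3 / 2 4 3 6 5 1 / 3 6 2 5 1 4 / 4 1 5 2 3 6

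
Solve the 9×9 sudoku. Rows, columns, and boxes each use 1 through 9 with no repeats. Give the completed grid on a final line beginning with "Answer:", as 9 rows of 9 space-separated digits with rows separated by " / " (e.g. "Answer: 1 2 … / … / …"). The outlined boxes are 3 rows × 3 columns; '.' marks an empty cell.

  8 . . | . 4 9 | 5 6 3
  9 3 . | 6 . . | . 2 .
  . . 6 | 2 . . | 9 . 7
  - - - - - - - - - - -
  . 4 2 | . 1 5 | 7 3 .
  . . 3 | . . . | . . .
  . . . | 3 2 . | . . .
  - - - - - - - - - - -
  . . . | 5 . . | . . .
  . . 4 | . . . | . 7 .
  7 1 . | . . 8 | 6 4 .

Step 1. [r9c4∈{9}] r9c4's peers cover all but 9, so r9c4=9.
Step 2. [r4c9∈{6,8,9}] in row 4, 9 fits only at r4c9 ⇒ r4c9=9.
Step 3. [r8c2∈{2,5,6,8,9}] r8c2 is the only open cell in row 8 admitting 9. So r8c2=9.
Step 4. [r7c6∈{1,2,3,4,6,7}] row 7 places 4 nowhere but r7c6 ⇒ r7c6=4.
Step 5. [r4c1∈{6}] r4c1 has the single candidate 6, so r4c1=6.
Step 6. [r9c9∈{2,5}] row 9 places 2 nowhere but r9c9 ⇒ r9c9=2.
Step 7. [r3c2∈{5}] only 5 remains possible at r3c2, so r3c2=5.
Step 8. [r7c3∈{8}] only 8 remains possible at r7c3 ⇒ r7c3=8.
Step 9. [r7c9∈{1}] r7c9 has the single candidate 1 ⇒ r7c9=1.
Step 10. [r8c6∈{1,2,3,6}] across col 6, 2 lands solely at r8c6. So r8c6=2.
Step 11. [r8c9∈{5,8}] in box 9, 5 fits only at r8c9, so r8c9=5.
Step 12. [r7c5∈{3,6,7}] 7 has one home in row 7: r7c5 ⇒ r7c5=7.
Step 13. [r5c4∈{4,7,8}] in col 4, 4 fits only at r5c4 ⇒ r5c4=4.
Step 14. [r8c7∈{3,8}] r8c7 is the only open cell in row 8 admitting 8 ⇒ r8c7=8.
Step 15. [r1c4∈{1,7}] in col 4, 7 fits only at r1c4 ⇒ r1c4=7.
Step 16. [r6c3∈{1,5,7,9}] 9 has one home in row 6: r6c3, so r6c3=9.
Step 17. [r2c6∈{1}] only 1 remains possible at r2c6, so r2c6=1.
Step 18. [r3c8∈{1,8}] across box 3, 1 lands solely at r3c8 ⇒ r3c8=1.
Step 19. [r2c9∈{4,8}] in box 3, 8 fits only at r2c9 ⇒ r2c9=8.
Step 20. [r5c9∈{6}] only 6 remains possible at r5c9 ⇒ r5c9=6.
Step 21. [r9c5∈{3}] only 3 remains possible at r9c5. So r9c5=3.
Step 22. [r7c1∈{2,3}] 2 has one home in col 1: r7c1, so r7c1=2.
Step 23. [r5c6∈{7}] only 7 remains possible at r5c6. So r5c6=7.
Step 24. [r5c2∈{8}] nothing but 8 survives at r5c2 ⇒ r5c2=8.
Step 25. [r5c8∈{5}] r5c8's peers cover all but 5, so r5c8=5.
Step 26. [r5c1∈{1}] r5c1 is down to just 1. So r5c1=1.
Step 27. [r6c7∈{1,4}] 1 has one home in row 6: r6c7 ⇒ r6c7=1.
Step 28. [r5c5∈{9}] only 9 remains possible at r5c5 ⇒ r5c5=9.
Step 29. [r8c5∈{6}] r8c5's peers cover all but 6. So r8c5=6.
Step 30. [r6c9∈{4}] r6c9 has the single candidate 4. So r6c9=4.
Step 31. [r4c4∈{8}] nothing but 8 survives at r4c4. So r4c4=8.
Step 32. [r3c1∈{4}] nothing but 4 survives at r3c1 ⇒ r3c1=4.
Step 33. [r2c7∈{4}] only 4 remains possible at r2c7, so r2c7=4.
Step 34. [r5c7∈{2}] r5c7's peers cover all but 2 ⇒ r5c7=2.
Step 35. [r1c3∈{1}] only 1 remains possible at r1c3 ⇒ r1c3=1.
Step 36. [r7c2∈{6}] nothing but 6 survives at r7c2 ⇒ r7c2=6.
Step 37. [r6c6∈{6}] nothing but 6 survives at r6c6. So r6c6=6.
Step 38. [r3c5∈{8}] nothing but 8 survives at r3c5. So r3c5=8.
Step 39. [r1c2∈{2}] r1c2 is down to just 2 ⇒ r1c2=2.
Step 40. [r7c7∈{3}] r7c7 has the single candidate 3. So r7c7=3.
Step 41. [r2c3∈{7}] nothing but 7 survives at r2c3. So r2c3=7.
Step 42. [r6c1∈{5}] r6c1 has the single candidate 5 ⇒ r6c1=5.
Step 43. [r6c8∈{8}] r6c8 is down to just 8. So r6c8=8.
Step 44. [r8c4∈{1}] r8c4 has the single candidate 1 ⇒ r8c4=1.
Step 45. [r3c6∈{3}] r3c6's peers cover all but 3 ⇒ r3c6=3.
Step 46. [r2c5∈{5}] r2c5 has the single candidate 5 ⇒ r2c5=5.
Step 47. [r8c1∈{3}] r8c1 is down to just 3 ⇒ r8c1=3.
Step 48. [r7c8∈{9}] r7c8 has the single candidate 9. So r7c8=9.
Step 49. [r9c3∈{5}] r9c3's peers cover all but 5 ⇒ r9c3=5.
Step 50. [r6c2∈{7}] r6c2 has the single candidate 7. So r6c2=7.

Answer: 8 2 1 7 4 9 5 6 3 / 9 3 7 6 5 1 4 2 8 / 4 5 6 2 8 3 9 1 7 / 6 4 2 8 1 5 7 3 9 / 1 8 3 4 9 7 2 5 6 / 5 7 9 3 2 6 1 8 4 / 2 6 8 5 7 4 3 9 1 / 3 9 4 1 6 2 8 7 5 / 7 1 5 9 3 8 6 4 2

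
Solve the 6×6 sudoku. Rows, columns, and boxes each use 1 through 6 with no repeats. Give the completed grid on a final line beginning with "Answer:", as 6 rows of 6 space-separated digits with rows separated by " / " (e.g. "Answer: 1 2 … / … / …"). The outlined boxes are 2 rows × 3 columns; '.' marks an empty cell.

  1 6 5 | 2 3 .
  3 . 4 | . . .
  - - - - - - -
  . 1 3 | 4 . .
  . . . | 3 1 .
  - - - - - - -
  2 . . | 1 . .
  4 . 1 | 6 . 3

Step 1. [r6c2∈{5}] nothing but 5 survives at r6c2. So r6c2=5.
Step 2. [r4c3∈{2,6}] col 3 places 2 nowhere but r4c3. So r4c3=2.
Step 3. [r3c6∈{2,5,6}] col 6 places 2 nowhere but r3c6, so r3c6=2.
Step 4. [r2c4∈{5}] r2c4's peers cover all but 5, so r2c4=5.
Step 5. [r2c5∈{6}] only 6 remains possible at r2c5 ⇒ r2c5=6.
Step 6. [r3c5∈{5}] nothing but 5 survives at r3c5 ⇒ r3c5=5.
Step 7. [r5c6∈{4,5}] row 5 places 5 nowhere but r5c6, so r5c6=5.
Step 8. [r3c1∈{6}] only 6 remains possible at r3c1 ⇒ r3c1=6.
Step 9. [r5c2∈{3}] nothing but 3 survives at r5c2, so r5c2=3.
Step 10. [r2c2∈{2}] r2c2's peers cover all but 2. So r2c2=2.
Step 11. [r6c5∈{2}] r6c5 has the single candidate 2, so r6c5=2.
Step 12. [r4c6∈{6}] r4c6 is down to just 6. So r4c6=6.
Step 13. [r5c3∈{6}] only 6 remains possible at r5c3, so r5c3=6.
Step 14. [r1c6∈{4}] r1c6's peers cover all but 4 ⇒ r1c6=4.
Step 15. [r4c1∈{5}] nothing but 5 survives at r4c1. So r4c1=5.
Step 16. [r2c6∈{1}] only 1 remains possible at r2c6, so r2c6=1.
Step 17. [r4c2∈{4}] r4c2 has the single candidate 4, so r4c2=4.
Step 18. [r5c5∈{4}] only 4 remains possible at r5c5. So r5c5=4.

Answer: 1 6 5 2 3 4 / 3 2 4 5 6 1 / 6 1 3 4 5 2 / 5 4 2 3 1 6 / 2 3 6 1 4 5 / 4 5 1 6 2 3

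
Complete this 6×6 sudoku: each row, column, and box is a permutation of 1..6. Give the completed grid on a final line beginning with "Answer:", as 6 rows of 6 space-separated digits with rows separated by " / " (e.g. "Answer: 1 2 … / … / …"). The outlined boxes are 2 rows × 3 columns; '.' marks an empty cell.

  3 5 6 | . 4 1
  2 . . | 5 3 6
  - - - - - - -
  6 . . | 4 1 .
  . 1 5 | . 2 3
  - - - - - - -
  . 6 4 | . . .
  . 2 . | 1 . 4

Step 1. [r5c5∈{5}] r5c5 has the single candidate 5. So r5c5=5.
Step 2. [r6c3∈{3}] r6c3's peers cover all but 3 ⇒ r6c3=3.
Step 3. [r5c6∈{2}] only 2 remains possible at r5c6 ⇒ r5c6=2.
Step 4. [r1c4∈{2}] r1c4's peers cover all but 2, so r1c4=2.
Step 5. [r3c3∈{2}] r3c3's peers cover all but 2, so r3c3=2.
Step 6. [r5c1∈{1}] nothing but 1 survives at r5c1 ⇒ r5c1=1.
Step 7. [r6c5∈{6}] r6c5 is down to just 6 ⇒ r6c5=6.
Step 8. [r6c1∈{5}] r6c1's peers cover all but 5, so r6c1=5.
Step 9. [r4c4∈{6}] nothing but 6 survives at r4c4 ⇒ r4c4=6.
Step 10. [r4c1∈{4}] r4c1's peers cover all but 4. So r4c1=4.
Step 11. [r3c6∈{5}] r3c6's peers cover all but 5. So r3c6=5.
Step 12. [r2c2∈{4}] r2c2 is down to just 4, so r2c2=4.
Step 13. [r2c3∈{1}] only 1 remains possible at r2c3. So r2c3=1.
Step 14. [r3c2∈{3}] r3c2 is down to just 3. So r3c2=3.
Step 15. [r5c4∈{3}] r5c4's peers cover all but 3. So r5c4=3.

Answer: 3 5 6 2 4 1 / 2 4 1 5 3 6 / 6 3 2 4 1 5 / 4 1 5 6 2 3 / 1 6 4 3 5 2 / 5 2 3 1 6 4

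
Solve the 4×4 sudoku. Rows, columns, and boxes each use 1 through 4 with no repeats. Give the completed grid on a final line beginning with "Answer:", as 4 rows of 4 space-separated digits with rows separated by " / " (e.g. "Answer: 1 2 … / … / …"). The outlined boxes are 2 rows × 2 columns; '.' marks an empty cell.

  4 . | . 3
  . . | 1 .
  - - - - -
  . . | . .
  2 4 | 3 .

Step 1. [r1c3∈{2}] only 2 remains possible at r1c3 ⇒ r1c3=2.
Step 2. [r3c1∈{1,3}] 1 has one home in col 1: r3c1. So r3c1=1.
Step 3. [r3c4∈{2,4}] r3c4 is the only open cell in row 3 admitting 2 ⇒ r3c4=2.
Step 4. [r2c1∈{3}] r2c1 has the single candidate 3. So r2c1=3.
Step 5. [r3c3∈{4}] only 4 remains possible at r3c3 ⇒ r3c3=4.
Step 6. [r2c2∈{2}] r2c2 is down to just 2, so r2c2=2.
Step 7. [r2c4∈{4}] nothing but 4 survives at r2c4, so r2c4=4.
Step 8. [r4c4∈{1}] only 1 remains possible at r4c4. So r4c4=1.
Step 9. [r1c2∈{1}] r1c2's peers cover all but 1, so r1c2=1.
Step 10. [r3c2∈{3}] r3c2 is down to just 3. So r3c2=3.

Answer: 4 1 2 3 / 3 2 1 4 / 1 3 4 2 / 2 4 3 1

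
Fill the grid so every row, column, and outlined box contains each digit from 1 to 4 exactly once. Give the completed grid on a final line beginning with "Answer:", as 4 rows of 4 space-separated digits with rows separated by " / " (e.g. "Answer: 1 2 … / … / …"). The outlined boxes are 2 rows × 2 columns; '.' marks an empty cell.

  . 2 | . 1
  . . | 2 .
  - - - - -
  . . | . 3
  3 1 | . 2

Step 1. [r1c1∈{4}] r1c1 has the single candidate 4 ⇒ r1c1=4.
Step 2. [r3c3∈{1,4}] in row 3, 1 fits only at r3c3 ⇒ r3c3=1.
Step 3. [r2c1∈{1}] nothing but 1 survives at r2c1. So r2c1=1.
Step 4. [r1c3∈{3}] r1c3 is down to just 3, so r1c3=3.
Step 5. [r2c2∈{3}] nothing but 3 survives at r2c2. So r2c2=3.
Step 6. [r2c4∈{4}] nothing but 4 survives at r2c4 ⇒ r2c4=4.
Step 7. [r3c2∈{4}] nothing but 4 survives at r3c2. So r3c2=4.
Step 8. [r4c3∈{4}] r4c3 has the single candidate 4, so r4c3=4.
Step 9. [r3c1∈{2}] only 2 remains possible at r3c1, so r3c1=2.

Answer: 4 2 3 1 / 1 3 2 4 / 2 4 1 3 / 3 1 4 2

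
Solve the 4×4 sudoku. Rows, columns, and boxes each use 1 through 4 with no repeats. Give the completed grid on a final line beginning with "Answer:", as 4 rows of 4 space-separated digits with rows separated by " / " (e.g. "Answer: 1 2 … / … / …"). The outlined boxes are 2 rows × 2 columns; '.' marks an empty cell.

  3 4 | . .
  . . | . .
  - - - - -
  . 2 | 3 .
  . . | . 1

Step 1. [r4c3∈{2,4}] row 4 places 2 nowhere but r4c3 ⇒ r4c3=2.
Step 2. [r2c1∈{1,2}] 2 has one home in col 1: r2c1. So r2c1=2.
Step 3. [r3c4∈{4}] r3c4 is down to just 4. So r3c4=4.
Step 4. [r2c2∈{1}] r2c2 has the single candidate 1. So r2c2=1.
Step 5. [r2c3∈{4}] nothing but 4 survives at r2c3 ⇒ r2c3=4.
Step 6. [r3c1∈{1}] r3c1's peers cover all but 1, so r3c1=1.
Step 7. [r1c3∈{1}] r1c3 is down to just 1. So r1c3=1.
Step 8. [r4c1∈{4}] r4c1 has the single candidate 4 ⇒ r4c1=4.
Step 9. [r2c4∈{3}] nothing but 3 survives at r2c4. So r2c4=3.
Step 10. [r1c4∈{2}] r1c4's peers cover all but 2, so r1c4=2.
Step 11. [r4c2∈{3}] r4c2 is down to just 3. So r4c2=3.

Answer: 3 4 1 2 / 2 1 4 3 / 1 2 3 4 / 4 3 2 1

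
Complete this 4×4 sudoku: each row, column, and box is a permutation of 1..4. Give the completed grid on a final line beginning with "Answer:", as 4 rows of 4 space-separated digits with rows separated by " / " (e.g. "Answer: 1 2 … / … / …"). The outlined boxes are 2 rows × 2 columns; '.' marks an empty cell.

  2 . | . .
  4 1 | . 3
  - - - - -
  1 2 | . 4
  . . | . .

Step 1. [r4c4∈{1,2}] 2 has one home in col 4: r4c4. So r4c4=2.
Step 2. [r4c1∈{3}] r4c1's peers cover all but 3, so r4c1=3.
Step 3. [r4c3∈{1}] nothing but 1 survives at r4c3, so r4c3=1.
Step 4. [r1c3∈{4}] only 4 remains possible at r1c3. So r1c3=4.
Step 5. [r3c3∈{3}] r3c3 has the single candidate 3. So r3c3=3.
Step 6. [r1c4∈{1}] only 1 remains possible at r1c4 ⇒ r1c4=1.
Step 7. [r4c2∈{4}] r4c2's peers cover all but 4, so r4c2=4.
Step 8. [r2c3∈{2}] r2c3 is down to just 2. So r2c3=2.
Step 9. [r1c2∈{3}] only 3 remains possible at r1c2 ⇒ r1c2=3.

Answer: 2 3 4 1 / 4 1 2 3 / 1 2 3 4 / 3 4 1 2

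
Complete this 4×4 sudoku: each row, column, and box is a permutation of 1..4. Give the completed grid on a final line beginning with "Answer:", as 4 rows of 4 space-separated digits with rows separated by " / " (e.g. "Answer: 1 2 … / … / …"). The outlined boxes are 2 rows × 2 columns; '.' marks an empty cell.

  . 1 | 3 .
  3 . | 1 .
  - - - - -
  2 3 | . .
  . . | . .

Step 1. [r4c2∈{4}] r4c2 has the single candidate 4 ⇒ r4c2=4.
Step 2. [r1c4∈{2,4}] 2 has one home in row 1: r1c4, so r1c4=2.
Step 3. [r3c4∈{1,4}] in row 3, 1 fits only at r3c4, so r3c4=1.
Step 4. [r4c1∈{1}] r4c1 is down to just 1. So r4c1=1.
Step 5. [r2c2∈{2}] r2c2's peers cover all but 2, so r2c2=2.
Step 6. [r1c1∈{4}] r1c1 has the single candidate 4. So r1c1=4.
Step 7. [r4c4∈{3}] r4c4 is down to just 3. So r4c4=3.
Step 8. [r3c3∈{4}] nothing but 4 survives at r3c3, so r3c3=4.
Step 9. [r4c3∈{2}] nothing but 2 survives at r4c3. So r4c3=2.
Step 10. [r2c4∈{4}] nothing but 4 survives at r2c4, so r2c4=4.

Answer: 4 1 3 2 / 3 2 1 4 / 2 3 4 1 / 1 4 2 3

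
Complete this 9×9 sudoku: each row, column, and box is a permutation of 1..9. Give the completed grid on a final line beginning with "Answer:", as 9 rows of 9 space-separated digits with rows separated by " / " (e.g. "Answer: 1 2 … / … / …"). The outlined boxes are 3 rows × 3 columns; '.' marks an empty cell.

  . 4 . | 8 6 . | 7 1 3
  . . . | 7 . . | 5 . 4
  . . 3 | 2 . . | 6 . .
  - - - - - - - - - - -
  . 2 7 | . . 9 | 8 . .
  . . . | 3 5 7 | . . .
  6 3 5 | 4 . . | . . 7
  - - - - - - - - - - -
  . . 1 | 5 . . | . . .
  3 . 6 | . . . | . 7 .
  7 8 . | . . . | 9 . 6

Step 1. [r4c5∈{1}] r4c5 has the single candidate 1 ⇒ r4c5=1.
Step 2. [r2c8∈{2,8,9}] r2c8 is the only open cell in box 3 admitting 2 ⇒ r2c8=2.
Step 3. [r7c7∈{2,3,4}] r7c7 is the only open cell in col 7 admitting 3. So r7c7=3.
Step 4. [r7c2∈{9}] nothing but 9 survives at r7c2, so r7c2=9.
Step 5. [r5c2∈{1}] r5c2's peers cover all but 1. So r5c2=1.
Step 6. [r8c9∈{1,2,5,8}] 1 has one home in col 9: r8c9. So r8c9=1.
Step 7. [r4c1∈{4}] r4c1 has the single candidate 4. So r4c1=4.
Step 8. [r7c1∈{2}] r7c1's peers cover all but 2 ⇒ r7c1=2.
Step 9. [r8c7∈{2,4}] r8c7 is the only open cell in box 9 admitting 2. So r8c7=2.
Step 10. [r7c9∈{8}] r7c9's peers cover all but 8. So r7c9=8.
Step 11. [r3c9∈{9}] r3c9 is down to just 9 ⇒ r3c9=9.
Step 12. [r7c8∈{4}] r7c8's peers cover all but 4, so r7c8=4.
Step 13. [r2c5∈{3,9}] r2c5 is the only open cell in box 2 admitting 9, so r2c5=9.
Step 14. [r9c5∈{2,3,4}] r9c5 is the only open cell in col 5 admitting 3, so r9c5=3.
Step 15. [r2c3∈{8}] nothing but 8 survives at r2c3 ⇒ r2c3=8.
Step 16. [r5c3∈{9}] r5c3 has the single candidate 9. So r5c3=9.
Step 17. [r9c6∈{1,2,4}] row 9 places 2 nowhere but r9c6 ⇒ r9c6=2.
Step 18. [r6c6∈{8}] r6c6's peers cover all but 8, so r6c6=8.
Step 19. [r4c8∈{3,5,6}] row 4 places 3 nowhere but r4c8, so r4c8=3.
Step 20. [r2c1∈{1}] r2c1 has the single candidate 1, so r2c1=1.
Step 21. [r3c1∈{5}] nothing but 5 survives at r3c1 ⇒ r3c1=5.
Step 22. [r8c6∈{4}] only 4 remains possible at r8c6. So r8c6=4.
Step 23. [r6c8∈{9}] nothing but 9 survives at r6c8. So r6c8=9.
Step 24. [r2c2∈{6}] r2c2 is down to just 6, so r2c2=6.
Step 25. [r3c2∈{7}] r3c2's peers cover all but 7, so r3c2=7.
Step 26. [r3c6∈{1}] nothing but 1 survives at r3c6. So r3c6=1.
Step 27. [r9c4∈{1}] r9c4's peers cover all but 1. So r9c4=1.
Step 28. [r9c8∈{5}] nothing but 5 survives at r9c8. So r9c8=5.
Step 29. [r6c7∈{1}] only 1 remains possible at r6c7, so r6c7=1.
Step 30. [r4c9∈{5}] r4c9's peers cover all but 5 ⇒ r4c9=5.
Step 31. [r5c7∈{4}] only 4 remains possible at r5c7 ⇒ r5c7=4.
Step 32. [r1c6∈{5}] nothing but 5 survives at r1c6 ⇒ r1c6=5.
Step 33. [r1c1∈{9}] nothing but 9 survives at r1c1 ⇒ r1c1=9.
Step 34. [r6c5∈{2}] nothing but 2 survives at r6c5. So r6c5=2.
Step 35. [r8c5∈{8}] r8c5 has the single candidate 8. So r8c5=8.
Step 36. [r1c3∈{2}] r1c3 is down to just 2. So r1c3=2.
Step 37. [r5c1∈{8}] r5c1's peers cover all but 8 ⇒ r5c1=8.
Step 38. [r2c6∈{3}] only 3 remains possible at r2c6, so r2c6=3.
Step 39. [r4c4∈{6}] r4c4 is down to just 6 ⇒ r4c4=6.
Step 40. [r8c4∈{9}] r8c4's peers cover all but 9, so r8c4=9.
Step 41. [r8c2∈{5}] nothing but 5 survives at r8c2 ⇒ r8c2=5.
Step 42. [r7c6∈{6}] r7c6's peers cover all but 6. So r7c6=6.
Step 43. [r5c9∈{2}] r5c9's peers cover all but 2 ⇒ r5c9=2.
Step 44. [r9c3∈{4}] only 4 remains possible at r9c3, so r9c3=4.
Step 45. [r5c8∈{6}] r5c8's peers cover all but 6, so r5c8=6.
Step 46. [r3c8∈{8}] only 8 remains possible at r3c8 ⇒ r3c8=8.
Step 47. [r7c5∈{7}] nothing but 7 survives at r7c5. So r7c5=7.
Step 48. [r3c5∈{4}] r3c5's peers cover all but 4, so r3c5=4.

Answer: 9 4 2 8 6 5 7 1 3 / 1 6 8 7 9 3 5 2 4 / 5 7 3 2 4 1 6 8 9 / 4 2 7 6 1 9 8 3 5 / 8 1 9 3 5 7 4 6 2 / 6 3 5 4 2 8 1 9 7 / 2 9 1 5 7 6 3 4 8 / 3 5 6 9 8 4 2 7 1 / 7 8 4 1 3 2 9 5 6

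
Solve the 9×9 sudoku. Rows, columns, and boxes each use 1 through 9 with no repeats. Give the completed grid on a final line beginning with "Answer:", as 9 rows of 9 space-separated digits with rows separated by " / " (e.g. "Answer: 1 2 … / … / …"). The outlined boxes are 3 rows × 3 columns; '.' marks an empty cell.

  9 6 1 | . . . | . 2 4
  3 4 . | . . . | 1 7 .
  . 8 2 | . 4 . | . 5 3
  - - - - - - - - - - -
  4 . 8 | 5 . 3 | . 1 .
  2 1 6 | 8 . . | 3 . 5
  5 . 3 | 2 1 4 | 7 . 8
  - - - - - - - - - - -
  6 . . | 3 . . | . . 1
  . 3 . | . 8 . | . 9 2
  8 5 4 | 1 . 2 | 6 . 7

Step 1. [r2c9∈{6,9}] in box 3, 6 fits only at r2c9, so r2c9=6.
Step 2. [r9c5∈{9}] r9c5's peers cover all but 9, so r9c5=9.
Step 3. [r8c3∈{7}] r8c3 is down to just 7 ⇒ r8c3=7.
Step 4. [r5c5∈{7}] only 7 remains possible at r5c5 ⇒ r5c5=7.
Step 5. [r7c5∈{5}] r7c5's peers cover all but 5, so r7c5=5.
Step 6. [r2c4∈{9}] r2c4's peers cover all but 9, so r2c4=9.
Step 7. [r1c6∈{5,7,8}] in row 1, 5 fits only at r1c6. So r1c6=5.
Step 8. [r8c6∈{6}] r8c6 is down to just 6 ⇒ r8c6=6.
Step 9. [r7c8∈{4,8}] in col 8, 8 fits only at r7c8 ⇒ r7c8=8.
Step 10. [r3c1∈{7}] nothing but 7 survives at r3c1, so r3c1=7.
Step 11. [r6c2∈{9}] nothing but 9 survives at r6c2 ⇒ r6c2=9.
Step 12. [r4c9∈{9}] r4c9 has the single candidate 9, so r4c9=9.
Step 13. [r8c4∈{4}] r8c4 is down to just 4. So r8c4=4.
Step 14. [r4c5∈{6}] only 6 remains possible at r4c5 ⇒ r4c5=6.
Step 15. [r2c3∈{5}] only 5 remains possible at r2c3 ⇒ r2c3=5.
Step 16. [r8c7∈{5}] r8c7 is down to just 5. So r8c7=5.
Step 17. [r3c7∈{9}] r3c7 has the single candidate 9, so r3c7=9.
Step 18. [r5c8∈{4}] nothing but 4 survives at r5c8, so r5c8=4.
Step 19. [r2c5∈{2}] r2c5 is down to just 2, so r2c5=2.
Step 20. [r1c4∈{7}] only 7 remains possible at r1c4, so r1c4=7.
Step 21. [r1c5∈{3}] nothing but 3 survives at r1c5. So r1c5=3.
Step 22. [r3c4∈{6}] r3c4's peers cover all but 6 ⇒ r3c4=6.
Step 23. [r7c6∈{7}] r7c6 has the single candidate 7, so r7c6=7.
Step 24. [r4c7∈{2}] r4c7's peers cover all but 2. So r4c7=2.
Step 25. [r9c8∈{3}] r9c8 has the single candidate 3, so r9c8=3.
Step 26. [r7c3∈{9}] nothing but 9 survives at r7c3 ⇒ r7c3=9.
Step 27. [r2c6∈{8}] only 8 remains possible at r2c6, so r2c6=8.
Step 28. [r8c1∈{1}] r8c1 is down to just 1. So r8c1=1.
Step 29. [r3c6∈{1}] r3c6 is down to just 1, so r3c6=1.
Step 30. [r1c7∈{8}] r1c7 has the single candidate 8. So r1c7=8.
Step 31. [r5c6∈{9}] nothing but 9 survives at r5c6. So r5c6=9.
Step 32. [r4c2∈{7}] r4c2 has the single candidate 7. So r4c2=7.
Step 33. [r7c7∈{4}] nothing but 4 survives at r7c7. So r7c7=4.
Step 34. [r7c2∈{2}] nothing but 2 survives at r7c2, so r7c2=2.
Step 35. [r6c8∈{6}] nothing but 6 survives at r6c8 ⇒ r6c8=6.

Answer: 9 6 1 7 3 5 8 2 4 / 3 4 5 9 2 8 1 7 6 / 7 8 2 6 4 1 9 5 3 / 4 7 8 5 6 3 2 1 9 / 2 1 6 8 7 9 3 4 5 / 5 9 3 2 1 4 7 6 8 / 6 2 9 3 5 7 4 8 1 / 1 3 7 4 8 6 5 9 2 / 8 5 4 1 9 2 6 3 7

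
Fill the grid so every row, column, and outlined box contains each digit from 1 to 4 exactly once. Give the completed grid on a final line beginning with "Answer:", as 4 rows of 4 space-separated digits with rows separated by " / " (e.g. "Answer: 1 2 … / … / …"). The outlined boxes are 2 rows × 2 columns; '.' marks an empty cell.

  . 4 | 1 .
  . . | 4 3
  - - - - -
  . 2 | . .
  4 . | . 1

Step 1. [r3c1∈{1,3}] row 3 places 1 nowhere but r3c1 ⇒ r3c1=1.
Step 2. [r3c3∈{3}] r3c3 has the single candidate 3 ⇒ r3c3=3.
Step 3. [r1c4∈{2}] r1c4 has the single candidate 2, so r1c4=2.
Step 4. [r4c3∈{2}] r4c3's peers cover all but 2 ⇒ r4c3=2.
Step 5. [r2c1∈{2}] only 2 remains possible at r2c1 ⇒ r2c1=2.
Step 6. [r3c4∈{4}] r3c4 is down to just 4 ⇒ r3c4=4.
Step 7. [r1c1∈{3}] r1c1 has the single candidate 3 ⇒ r1c1=3.
Step 8. [r4c2∈{3}] r4c2 is down to just 3. So r4c2=3.
Step 9. [r2c2∈{1}] only 1 remains possible at r2c2 ⇒ r2c2=1.

Answer: 3 4 1 2 / 2 1 4 3 / 1 2 3 4 / 4 3 2 1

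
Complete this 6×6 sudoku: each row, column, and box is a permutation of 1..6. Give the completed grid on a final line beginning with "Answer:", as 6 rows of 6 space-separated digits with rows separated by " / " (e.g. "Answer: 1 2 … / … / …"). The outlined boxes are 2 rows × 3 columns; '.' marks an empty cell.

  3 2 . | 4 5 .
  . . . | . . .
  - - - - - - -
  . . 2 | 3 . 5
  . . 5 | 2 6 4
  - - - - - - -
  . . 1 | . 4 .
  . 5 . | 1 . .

Step 1. [r2c4∈{6}] r2c4 has the single candidate 6. So r2c4=6.
Step 2. [r6c3∈{3,4,6}] r6c3 is the only open cell in col 3 admitting 3, so r6c3=3.
Step 3. [r4c1∈{1}] r4c1's peers cover all but 1. So r4c1=1.
Step 4. [r5c2∈{6}] nothing but 6 survives at r5c2, so r5c2=6.
Step 5. [r6c5∈{2}] r6c5's peers cover all but 2. So r6c5=2.
Step 6. [r2c2∈{1,4}] r2c2 is the only open cell in col 2 admitting 1, so r2c2=1.
Step 7. [r6c1∈{4}] nothing but 4 survives at r6c1 ⇒ r6c1=4.
Step 8. [r5c6∈{3}] r5c6's peers cover all but 3 ⇒ r5c6=3.
Step 9. [r3c2∈{4}] nothing but 4 survives at r3c2, so r3c2=4.
Step 10. [r2c1∈{5}] only 5 remains possible at r2c1 ⇒ r2c1=5.
Step 11. [r5c4∈{5}] only 5 remains possible at r5c4 ⇒ r5c4=5.
Step 12. [r6c6∈{6}] r6c6's peers cover all but 6, so r6c6=6.
Step 13. [r2c3∈{4}] nothing but 4 survives at r2c3 ⇒ r2c3=4.
Step 14. [r3c1∈{6}] r3c1's peers cover all but 6. So r3c1=6.
Step 15. [r5c1∈{2}] nothing but 2 survives at r5c1. So r5c1=2.
Step 16. [r2c5∈{3}] nothing but 3 survives at r2c5. So r2c5=3.
Step 17. [r4c2∈{3}] r4c2's peers cover all but 3, so r4c2=3.
Step 18. [r1c3∈{6}] r1c3 is down to just 6, so r1c3=6.
Step 19. [r2c6∈{2}] only 2 remains possible at r2c6, so r2c6=2.
Step 20. [r1c6∈{1}] only 1 remains possible at r1c6 ⇒ r1c6=1.
Step 21. [r3c5∈{1}] only 1 remains possible at r3c5 ⇒ r3c5=1.

Answer: 3 2 6 4 5 1 / 5 1 4 6 3 2 / 6 4 2 3 1 5 / 1 3 5 2 6 4 / 2 6 1 5 4 3 / 4 5 3 1 2 6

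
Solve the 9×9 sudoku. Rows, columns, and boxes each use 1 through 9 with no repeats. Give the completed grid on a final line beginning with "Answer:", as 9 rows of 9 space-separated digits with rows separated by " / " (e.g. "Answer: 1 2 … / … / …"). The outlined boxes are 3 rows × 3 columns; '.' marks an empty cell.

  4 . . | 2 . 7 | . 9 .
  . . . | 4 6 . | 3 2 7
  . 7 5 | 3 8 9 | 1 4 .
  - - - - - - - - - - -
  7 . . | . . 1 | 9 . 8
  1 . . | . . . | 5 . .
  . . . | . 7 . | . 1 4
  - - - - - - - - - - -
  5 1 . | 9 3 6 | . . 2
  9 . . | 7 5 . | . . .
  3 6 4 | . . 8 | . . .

Step 1. [r3c9∈{6}] only 6 remains possible at r3c9. So r3c9=6.
Step 2. [r6c1∈{2,6,8}] across col 1, 6 lands solely at r6c1. So r6c1=6.
Step 3. [r5c9∈{3}] nothing but 3 survives at r5c9. So r5c9=3.
Step 4. [r6c6∈{2,3,5}] 3 has one home in col 6: r6c6, so r6c6=3.
Step 5. [r5c5∈{2,4,9}] across col 5, 9 lands solely at r5c5, so r5c5=9.
Step 6. [r1c7∈{8}] only 8 remains possible at r1c7, so r1c7=8.
Step 7. [r7c3∈{7,8}] across col 3, 7 lands solely at r7c3, so r7c3=7.
Step 8. [r4c8∈{6}] r4c8's peers cover all but 6. So r4c8=6.
Step 9. [r9c5∈{1,2}] across row 9, 2 lands solely at r9c5 ⇒ r9c5=2.
Step 10. [r2c3∈{1,8,9}] row 2 places 1 nowhere but r2c3 ⇒ r2c3=1.
Step 11. [r5c6∈{2,4}] in col 6, 2 fits only at r5c6, so r5c6=2.
Step 12. [r5c3∈{8}] r5c3 is down to just 8. So r5c3=8.
Step 13. [r8c2∈{2,8}] across box 7, 8 lands solely at r8c2, so r8c2=8.
Step 14. [r9c9∈{1,5,9}] r9c9 is the only open cell in row 9 admitting 9 ⇒ r9c9=9.
Step 15. [r6c7∈{2}] r6c7 is down to just 2. So r6c7=2.
Step 16. [r4c2∈{2,3,4,5}] across col 2, 2 lands solely at r4c2, so r4c2=2.
Step 17. [r6c2∈{5,9}] r6c2 is the only open cell in col 2 admitting 5. So r6c2=5.
Step 18. [r5c8∈{7}] r5c8 has the single candidate 7, so r5c8=7.
Step 19. [r8c7∈{4,6}] 6 has one home in row 8: r8c7, so r8c7=6.
Step 20. [r1c2∈{3}] r1c2 has the single candidate 3, so r1c2=3.
Step 21. [r8c6∈{4}] r8c6's peers cover all but 4, so r8c6=4.
Step 22. [r1c9∈{5}] only 5 remains possible at r1c9. So r1c9=5.
Step 23. [r6c4∈{8}] nothing but 8 survives at r6c4, so r6c4=8.
Step 24. [r8c3∈{2}] r8c3 has the single candidate 2, so r8c3=2.
Step 25. [r8c8∈{3}] r8c8 is down to just 3, so r8c8=3.
Step 26. [r7c7∈{4}] r7c7's peers cover all but 4, so r7c7=4.
Step 27. [r4c5∈{4}] r4c5 is down to just 4, so r4c5=4.
Step 28. [r8c9∈{1}] nothing but 1 survives at r8c9. So r8c9=1.
Step 29. [r2c6∈{5}] nothing but 5 survives at r2c6. So r2c6=5.
Step 30. [r5c4∈{6}] only 6 remains possible at r5c4, so r5c4=6.
Step 31. [r1c5∈{1}] r1c5 is down to just 1, so r1c5=1.
Step 32. [r2c2∈{9}] r2c2 is down to just 9. So r2c2=9.
Step 33. [r6c3∈{9}] only 9 remains possible at r6c3, so r6c3=9.
Step 34. [r1c3∈{6}] nothing but 6 survives at r1c3, so r1c3=6.
Step 35. [r9c7∈{7}] r9c7 is down to just 7. So r9c7=7.
Step 36. [r7c8∈{8}] r7c8's peers cover all but 8 ⇒ r7c8=8.
Step 37. [r9c4∈{1}] nothing but 1 survives at r9c4 ⇒ r9c4=1.
Step 38. [r4c4∈{5}] r4c4 is down to just 5 ⇒ r4c4=5.
Step 39. [r2c1∈{8}] r2c1's peers cover all but 8. So r2c1=8.
Step 40. [r4c3∈{3}] r4c3's peers cover all but 3, so r4c3=3.
Step 41. [r3c1∈{2}] r3c1 is down to just 2 ⇒ r3c1=2.
Step 42. [r9c8∈{5}] r9c8 has the single candidate 5 ⇒ r9c8=5.
Step 43. [r5c2∈{4}] r5c2's peers cover all but 4. So r5c2=4.

Answer: 4 3 6 2 1 7 8 9 5 / 8 9 1 4 6 5 3 2 7 / 2 7 5 3 8 9 1 4 6 / 7 2 3 5 4 1 9 6 8 / 1 4 8 6 9 2 5 7 3 / 6 5 9 8 7 3 2 1 4 / 5 1 7 9 3 6 4 8 2 / 9 8 2 7 5 4 6 3 1 / 3 6 4 1 2 8 7 5 9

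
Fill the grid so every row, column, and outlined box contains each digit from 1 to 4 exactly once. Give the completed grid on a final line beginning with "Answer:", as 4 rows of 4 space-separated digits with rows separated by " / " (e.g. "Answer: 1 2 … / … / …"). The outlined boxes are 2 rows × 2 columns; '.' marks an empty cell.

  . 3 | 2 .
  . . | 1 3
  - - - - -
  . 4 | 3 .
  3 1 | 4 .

Step 1. [r2c1∈{2,4}] in row 2, 4 fits only at r2c1, so r2c1=4.
Step 2. [r4c4∈{2}] only 2 remains possible at r4c4, so r4c4=2.
Step 3. [r3c4∈{1}] r3c4 has the single candidate 1, so r3c4=1.
Step 4. [r1c1∈{1}] r1c1's peers cover all but 1. So r1c1=1.
Step 5. [r2c2∈{2}] r2c2 has the single candidate 2, so r2c2=2.
Step 6. [r1c4∈{4}] only 4 remains possible at r1c4, so r1c4=4.
Step 7. [r3c1∈{2}] r3c1's peers cover all but 2. So r3c1=2.

Answer: 1 3 2 4 / 4 2 1 3 / 2 4 3 1 / 3 1 4 2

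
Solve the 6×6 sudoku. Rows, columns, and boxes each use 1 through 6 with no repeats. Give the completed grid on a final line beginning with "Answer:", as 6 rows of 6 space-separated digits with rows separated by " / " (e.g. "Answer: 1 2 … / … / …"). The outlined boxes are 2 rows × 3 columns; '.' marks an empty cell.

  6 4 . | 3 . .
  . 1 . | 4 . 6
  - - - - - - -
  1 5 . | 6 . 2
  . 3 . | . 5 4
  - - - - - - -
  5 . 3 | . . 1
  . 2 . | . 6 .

Step 1. [r2c5∈{2}] nothing but 2 survives at r2c5. So r2c5=2.
Step 2. [r1c6∈{5}] r1c6 has the single candidate 5. So r1c6=5.
Step 3. [r4c1∈{2}] r4c1 is down to just 2. So r4c1=2.
Step 4. [r6c3∈{1,4}] 1 has one home in row 6: r6c3, so r6c3=1.
Step 5. [r6c1∈{4}] r6c1's peers cover all but 4 ⇒ r6c1=4.
Step 6. [r3c5∈{3}] r3c5 has the single candidate 3 ⇒ r3c5=3.
Step 7. [r2c1∈{3}] r2c1's peers cover all but 3, so r2c1=3.
Step 8. [r6c4∈{5}] r6c4 is down to just 5. So r6c4=5.
Step 9. [r5c4∈{2}] only 2 remains possible at r5c4. So r5c4=2.
Step 10. [r1c5∈{1}] nothing but 1 survives at r1c5 ⇒ r1c5=1.
Step 11. [r4c4∈{1}] r4c4 is down to just 1. So r4c4=1.
Step 12. [r3c3∈{4}] only 4 remains possible at r3c3 ⇒ r3c3=4.
Step 13. [r5c5∈{4}] only 4 remains possible at r5c5 ⇒ r5c5=4.
Step 14. [r2c3∈{5}] only 5 remains possible at r2c3. So r2c3=5.
Step 15. [r1c3∈{2}] nothing but 2 survives at r1c3 ⇒ r1c3=2.
Step 16. [r6c6∈{3}] r6c6 has the single candidate 3. So r6c6=3.
Step 17. [r4c3∈{6}] r4c3's peers cover all but 6 ⇒ r4c3=6.
Step 18. [r5c2∈{6}] r5c2 is down to just 6, so r5c2=6.

Answer: 6 4 2 3 1 5 / 3 1 5 4 2 6 / 1 5 4 6 3 2 / 2 3 6 1 5 4 / 5 6 3 2 4 1 / 4 2 1 5 6 3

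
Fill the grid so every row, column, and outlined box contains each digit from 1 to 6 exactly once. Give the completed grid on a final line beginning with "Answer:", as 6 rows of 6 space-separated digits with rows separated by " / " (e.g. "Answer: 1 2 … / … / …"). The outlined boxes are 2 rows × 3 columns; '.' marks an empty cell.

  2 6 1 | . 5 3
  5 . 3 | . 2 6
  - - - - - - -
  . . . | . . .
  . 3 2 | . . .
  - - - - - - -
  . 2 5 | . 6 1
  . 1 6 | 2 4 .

Step 1. [r3c3∈{4}] nothing but 4 survives at r3c3, so r3c3=4.
Step 2. [r4c5∈{1}] r4c5 is down to just 1. So r4c5=1.
Step 3. [r1c4∈{4}] only 4 remains possible at r1c4. So r1c4=4.
Step 4. [r5c4∈{3}] r5c4 has the single candidate 3 ⇒ r5c4=3.
Step 5. [r3c2∈{5}] r3c2 is down to just 5. So r3c2=5.
Step 6. [r4c1∈{6}] nothing but 6 survives at r4c1. So r4c1=6.
Step 7. [r4c4∈{5}] only 5 remains possible at r4c4 ⇒ r4c4=5.
Step 8. [r6c1∈{3}] r6c1's peers cover all but 3, so r6c1=3.
Step 9. [r3c1∈{1}] r3c1 has the single candidate 1 ⇒ r3c1=1.
Step 10. [r3c5∈{3}] r3c5's peers cover all but 3, so r3c5=3.
Step 11. [r4c6∈{4}] only 4 remains possible at r4c6, so r4c6=4.
Step 12. [r2c2∈{4}] r2c2's peers cover all but 4 ⇒ r2c2=4.
Step 13. [r5c1∈{4}] nothing but 4 survives at r5c1. So r5c1=4.
Step 14. [r2c4∈{1}] nothing but 1 survives at r2c4 ⇒ r2c4=1.
Step 15. [r3c4∈{6}] nothing but 6 survives at r3c4 ⇒ r3c4=6.
Step 16. [r3c6∈{2}] r3c6's peers cover all but 2. So r3c6=2.
Step 17. [r6c6∈{5}] r6c6 has the single candidate 5, so r6c6=5.

Answer: 2 6 1 4 5 3 / 5 4 3 1 2 6 / 1 5 4 6 3 2 / 6 3 2 5 1 4 / 4 2 5 3 6 1 / 3 1 6 2 4 5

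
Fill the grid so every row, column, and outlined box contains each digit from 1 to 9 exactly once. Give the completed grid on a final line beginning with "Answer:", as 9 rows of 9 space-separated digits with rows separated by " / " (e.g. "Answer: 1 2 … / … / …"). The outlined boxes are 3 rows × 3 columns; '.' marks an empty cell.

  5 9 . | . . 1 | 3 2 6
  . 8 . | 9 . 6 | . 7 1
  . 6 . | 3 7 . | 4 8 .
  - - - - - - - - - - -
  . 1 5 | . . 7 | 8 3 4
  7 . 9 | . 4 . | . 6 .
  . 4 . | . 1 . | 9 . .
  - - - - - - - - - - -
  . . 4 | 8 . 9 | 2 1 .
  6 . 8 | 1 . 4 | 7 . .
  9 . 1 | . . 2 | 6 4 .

Step 1. [r4c1∈{2}] r4c1's peers cover all but 2, so r4c1=2.
Step 2. [r7c1∈{3}] only 3 remains possible at r7c1, so r7c1=3.
Step 3. [r7c9∈{5}] nothing but 5 survives at r7c9. So r7c9=5.
Step 4. [r5c6∈{3,5,8}] row 5 places 8 nowhere but r5c6 ⇒ r5c6=8.
Step 5. [r6c8∈{5}] r6c8 has the single candidate 5. So r6c8=5.
Step 6. [r2c3∈{2,3}] row 2 places 3 nowhere but r2c3. So r2c3=3.
Step 7. [r9c4∈{5,7}] across col 4, 7 lands solely at r9c4 ⇒ r9c4=7.
Step 8. [r9c2∈{5}] only 5 remains possible at r9c2, so r9c2=5.
Step 9. [r9c5∈{3}] r9c5 is down to just 3. So r9c5=3.
Step 10. [r5c9∈{2}] r5c9 has the single candidate 2 ⇒ r5c9=2.
Step 11. [r4c4∈{6}] r4c4's peers cover all but 6, so r4c4=6.
Step 12. [r8c5∈{5}] r8c5 is down to just 5 ⇒ r8c5=5.
Step 13. [r8c9∈{3,9}] row 8 places 3 nowhere but r8c9. So r8c9=3.
Step 14. [r5c4∈{5}] r5c4 is down to just 5, so r5c4=5.
Step 15. [r1c3∈{7}] r1c3 has the single candidate 7 ⇒ r1c3=7.
Step 16. [r6c1∈{8}] r6c1's peers cover all but 8 ⇒ r6c1=8.
Step 17. [r5c7∈{1}] nothing but 1 survives at r5c7 ⇒ r5c7=1.
Step 18. [r1c5∈{8}] r1c5 is down to just 8, so r1c5=8.
Step 19. [r2c5∈{2}] r2c5 has the single candidate 2 ⇒ r2c5=2.
Step 20. [r6c9∈{7}] nothing but 7 survives at r6c9 ⇒ r6c9=7.
Step 21. [r6c3∈{6}] only 6 remains possible at r6c3, so r6c3=6.
Step 22. [r8c2∈{2}] only 2 remains possible at r8c2, so r8c2=2.
Step 23. [r5c2∈{3}] r5c2 is down to just 3. So r5c2=3.
Step 24. [r4c5∈{9}] nothing but 9 survives at r4c5. So r4c5=9.
Step 25. [r7c2∈{7}] r7c2 is down to just 7, so r7c2=7.
Step 26. [r6c6∈{3}] r6c6 is down to just 3 ⇒ r6c6=3.
Step 27. [r3c6∈{5}] nothing but 5 survives at r3c6, so r3c6=5.
Step 28. [r2c1∈{4}] nothing but 4 survives at r2c1, so r2c1=4.
Step 29. [r2c7∈{5}] r2c7 has the single candidate 5, so r2c7=5.
Step 30. [r9c9∈{8}] r9c9's peers cover all but 8, so r9c9=8.
Step 31. [r3c9∈{9}] only 9 remains possible at r3c9. So r3c9=9.
Step 32. [r7c5∈{6}] r7c5's peers cover all but 6 ⇒ r7c5=6.
Step 33. [r6c4∈{2}] nothing but 2 survives at r6c4. So r6c4=2.
Step 34. [r1c4∈{4}] only 4 remains possible at r1c4 ⇒ r1c4=4.
Step 35. [r3c1∈{1}] nothing but 1 survives at r3c1, so r3c1=1.
Step 36. [r3c3∈{2}] r3c3 has the single candidate 2, so r3c3=2.
Step 37. [r8c8∈{9}] only 9 remains possible at r8c8 ⇒ r8c8=9.

Answer: 5 9 7 4 8 1 3 2 6 / 4 8 3 9 2 6 5 7 1 / 1 6 2 3 7 5 4 8 9 / 2 1 5 6 9 7 8 3 4 / 7 3 9 5 4 8 1 6 2 / 8 4 6 2 1 3 9 5 7 / 3 7 4 8 6 9 2 1 5 / 6 2 8 1 5 4 7 9 3 / 9 5 1 7 3 2 6 4 8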